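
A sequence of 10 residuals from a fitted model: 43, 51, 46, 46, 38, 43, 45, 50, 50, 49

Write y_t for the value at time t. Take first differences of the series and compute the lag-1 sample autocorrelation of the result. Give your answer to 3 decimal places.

-0.293

First differences Δy: 8, -5, 0, -8, 5, 2, 5, 0, -1
Mean of differences = 0.6667
Numerator Σ(Δy_t−Δȳ)(Δy_{t+1}−Δȳ) = -59.7778
Denominator Σ(Δy_t−Δȳ)² = 204.0000
r_1(Δy) = -59.7778 / 204.0000 = -0.293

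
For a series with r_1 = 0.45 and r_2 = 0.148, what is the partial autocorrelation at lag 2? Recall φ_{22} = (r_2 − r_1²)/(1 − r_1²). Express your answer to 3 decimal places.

-0.068

φ_{22} = (r_2 − r_1²) / (1 − r_1²)
r_1² = (0.45)² = 0.2025
Numerator = 0.148 − 0.2025 = -0.0545; denominator = 1 − 0.2025 = 0.7975
φ_{22} = -0.0545 / 0.7975 = -0.068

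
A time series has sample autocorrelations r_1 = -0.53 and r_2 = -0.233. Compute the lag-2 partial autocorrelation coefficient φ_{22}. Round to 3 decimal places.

-0.715

φ_{22} = (r_2 − r_1²) / (1 − r_1²)
r_1² = (-0.53)² = 0.2809
Numerator = -0.233 − 0.2809 = -0.5139; denominator = 1 − 0.2809 = 0.7191
φ_{22} = -0.5139 / 0.7191 = -0.715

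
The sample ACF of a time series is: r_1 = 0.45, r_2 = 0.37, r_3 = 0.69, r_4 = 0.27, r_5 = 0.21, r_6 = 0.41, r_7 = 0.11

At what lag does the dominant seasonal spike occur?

The largest autocorrelation is r_3 = 0.69; the remaining lags stay at or below 0.45. The elevated value at lag 1 (0.45), dropping to 0.37 at lag 2, reflects decaying short-term dependence rather than seasonality.
The dominant spike at lag 3 indicates a seasonal period of 3.

3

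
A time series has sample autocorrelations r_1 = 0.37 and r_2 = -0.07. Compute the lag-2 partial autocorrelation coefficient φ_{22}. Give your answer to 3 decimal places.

φ_{22} = (r_2 − r_1²) / (1 − r_1²)
r_1² = (0.37)² = 0.1369
Numerator = -0.07 − 0.1369 = -0.2069; denominator = 1 − 0.1369 = 0.8631
φ_{22} = -0.2069 / 0.8631 = -0.240

-0.240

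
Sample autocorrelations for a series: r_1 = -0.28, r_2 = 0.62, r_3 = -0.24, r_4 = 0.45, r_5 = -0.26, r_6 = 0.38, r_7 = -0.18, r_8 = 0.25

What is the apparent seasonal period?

The largest autocorrelation is r_2 = 0.62, with weaker echoes at lags 4 (0.45), 6 (0.38) and 8 (0.25); the remaining lags stay at or below -0.18.
The dominant spike at lag 2 indicates a seasonal period of 2.

2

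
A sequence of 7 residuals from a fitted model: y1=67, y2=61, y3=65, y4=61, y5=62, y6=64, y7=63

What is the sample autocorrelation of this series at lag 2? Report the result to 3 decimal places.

Mean ȳ = (67 + 61 + 65 + 61 + 62 + 64 + 63)/7 = 63.2857
Deviations from mean: 3.7143, -2.2857, 1.7143, -2.2857, -1.2857, 0.7143, -0.2857
Σ(y_t−ȳ)(y_{t+2}−ȳ) = (6.3673) + (5.2245) + (-2.2041) + (-1.6327) + (0.3673) = 8.1224
Denominator Σ(y_t−ȳ)² = 29.4286
r_2 = 8.1224 / 29.4286 = 0.276

0.276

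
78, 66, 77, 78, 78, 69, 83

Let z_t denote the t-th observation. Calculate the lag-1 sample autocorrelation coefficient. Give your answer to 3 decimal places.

-0.440

Mean z̄ = (78 + 66 + 77 + 78 + 78 + 69 + 83)/7 = 75.5714
Numerator Σ_{t=1}^{6}(z_t−z̄)(z_{t+1}−z̄) = -92.3265
Denominator Σ(z_t−z̄)² = 209.7143
r_1 = -92.3265 / 209.7143 = -0.440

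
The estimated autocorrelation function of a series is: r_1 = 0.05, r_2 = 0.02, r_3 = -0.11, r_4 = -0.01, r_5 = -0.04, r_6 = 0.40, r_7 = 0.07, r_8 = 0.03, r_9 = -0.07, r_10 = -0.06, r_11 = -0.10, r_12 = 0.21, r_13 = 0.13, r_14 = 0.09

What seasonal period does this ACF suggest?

The largest autocorrelation is r_6 = 0.40, with a weaker echo at lag 12 (0.21); the remaining lags stay at or below 0.13.
The dominant spike at lag 6 indicates a seasonal period of 6.

6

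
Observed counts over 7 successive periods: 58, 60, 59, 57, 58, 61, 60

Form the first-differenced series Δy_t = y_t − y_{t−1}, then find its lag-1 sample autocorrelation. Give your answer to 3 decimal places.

First differences Δy: 2, -1, -2, 1, 3, -1
Mean of differences = 0.3333
Numerator Σ(Δy_t−Δȳ)(Δy_{t+1}−Δȳ) = -2.4444
Denominator Σ(Δy_t−Δȳ)² = 19.3333
r_1(Δy) = -2.4444 / 19.3333 = -0.126

-0.126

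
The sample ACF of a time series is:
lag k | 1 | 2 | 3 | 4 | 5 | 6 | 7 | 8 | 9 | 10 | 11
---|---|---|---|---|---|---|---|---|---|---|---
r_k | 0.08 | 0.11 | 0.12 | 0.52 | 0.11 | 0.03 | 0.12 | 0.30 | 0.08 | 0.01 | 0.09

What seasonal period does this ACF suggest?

4

The largest autocorrelation is r_4 = 0.52, with a weaker echo at lag 8 (0.30); the remaining lags stay at or below 0.12.
The dominant spike at lag 4 indicates a seasonal period of 4.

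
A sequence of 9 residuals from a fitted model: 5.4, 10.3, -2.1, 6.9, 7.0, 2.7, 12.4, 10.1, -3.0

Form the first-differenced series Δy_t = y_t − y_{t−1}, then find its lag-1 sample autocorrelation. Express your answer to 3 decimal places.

-0.384

First differences Δy: 4.9, -12.4, 9.0, 0.1, -4.3, 9.7, -2.3, -13.1
Mean of differences = -1.0500
Numerator Σ(Δy_t−Δȳ)(Δy_{t+1}−Δȳ) = -207.0925
Denominator Σ(Δy_t−Δȳ)² = 539.4400
r_1(Δy) = -207.0925 / 539.4400 = -0.384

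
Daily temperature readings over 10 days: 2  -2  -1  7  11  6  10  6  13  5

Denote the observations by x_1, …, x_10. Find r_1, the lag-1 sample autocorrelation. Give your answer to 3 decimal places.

Mean x̄ = (2 − 2 − 1 + 7 + 11 + 6 + 10 + 6 + 13 + 5)/10 = 5.7000
Numerator Σ_{t=1}^{9}(x_t−x̄)(x_{t+1}−x̄) = 79.5100
Denominator Σ(x_t−x̄)² = 220.1000
r_1 = 79.5100 / 220.1000 = 0.361

0.361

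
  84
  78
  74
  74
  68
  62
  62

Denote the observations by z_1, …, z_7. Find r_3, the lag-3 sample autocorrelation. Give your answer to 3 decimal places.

-0.098

Mean z̄ = (84 + 78 + 74 + 74 + 68 + 62 + 62)/7 = 71.7143
Deviations from mean: 12.2857, 6.2857, 2.2857, 2.2857, -3.7143, -9.7143, -9.7143
Σ(z_t−z̄)(z_{t+3}−z̄) = (28.0816) + (-23.3469) + (-22.2041) + (-22.2041) = -39.6735
Denominator Σ(z_t−z̄)² = 403.4286
r_3 = -39.6735 / 403.4286 = -0.098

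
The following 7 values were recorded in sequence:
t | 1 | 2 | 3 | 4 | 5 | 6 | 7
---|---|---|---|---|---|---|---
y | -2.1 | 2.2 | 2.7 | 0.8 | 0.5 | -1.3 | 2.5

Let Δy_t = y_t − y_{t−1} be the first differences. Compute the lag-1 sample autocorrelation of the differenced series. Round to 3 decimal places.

-0.067

First differences Δy: 4.3, 0.5, -1.9, -0.3, -1.8, 3.8
Mean of differences = 0.7667
Numerator Σ(Δy_t−Δȳ)(Δy_{t+1}−Δȳ) = -2.4344
Denominator Σ(Δy_t−Δȳ)² = 36.5933
r_1(Δy) = -2.4344 / 36.5933 = -0.067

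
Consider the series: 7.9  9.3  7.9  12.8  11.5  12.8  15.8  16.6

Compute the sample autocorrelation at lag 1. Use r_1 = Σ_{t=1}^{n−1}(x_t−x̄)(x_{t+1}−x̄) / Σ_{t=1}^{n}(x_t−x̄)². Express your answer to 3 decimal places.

Mean x̄ = (7.9 + 9.3 + 7.9 + 12.8 + 11.5 + 12.8 + 15.8 + 16.6)/8 = 11.8250
Deviations from mean: -3.9250, -2.5250, -3.9250, 0.9750, -0.3250, 0.9750, 3.9750, 4.7750
Σ(x_t−x̄)(x_{t+1}−x̄) = (9.9106) + (9.9106) + (-3.8269) + (-0.3169) + (-0.3169) + (3.8756) + (18.9806) = 38.2169
Denominator Σ(x_t−x̄)² = 77.7950
r_1 = 38.2169 / 77.7950 = 0.491

0.491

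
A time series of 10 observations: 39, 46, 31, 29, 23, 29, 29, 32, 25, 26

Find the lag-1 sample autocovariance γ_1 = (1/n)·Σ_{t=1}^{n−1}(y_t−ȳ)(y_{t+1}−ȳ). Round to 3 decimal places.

17.759

Mean ȳ = (39 + 46 + 31 + 29 + 23 + 29 + 29 + 32 + 25 + 26)/10 = 30.9000
Σ_{t=1}^{9}(y_t−ȳ)(y_{t+1}−ȳ) = 177.5900
γ_1 = 177.5900 / 10 = 17.759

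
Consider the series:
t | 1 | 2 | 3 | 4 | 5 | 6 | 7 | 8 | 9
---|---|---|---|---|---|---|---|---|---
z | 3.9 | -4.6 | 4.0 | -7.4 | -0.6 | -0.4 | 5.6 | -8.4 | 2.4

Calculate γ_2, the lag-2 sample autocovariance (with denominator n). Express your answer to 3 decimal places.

7.070

Mean z̄ = (3.9 − 4.6 + 4.0 − 7.4 − 0.6 − 0.4 + 5.6 − 8.4 + 2.4)/9 = -0.6111
Σ_{t=1}^{7}(z_t−z̄)(z_{t+2}−z̄) = 63.6264
γ_2 = 63.6264 / 9 = 7.070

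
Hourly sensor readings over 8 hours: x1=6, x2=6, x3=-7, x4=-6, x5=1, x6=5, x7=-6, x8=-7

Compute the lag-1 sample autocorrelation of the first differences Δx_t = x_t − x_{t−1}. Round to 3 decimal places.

-0.110

First differences Δx: 0, -13, 1, 7, 4, -11, -1
Mean of differences = -1.8571
Numerator Σ(Δx_t−Δx̄)(Δx_{t+1}−Δx̄) = -36.7347
Denominator Σ(Δx_t−Δx̄)² = 332.8571
r_1(Δx) = -36.7347 / 332.8571 = -0.110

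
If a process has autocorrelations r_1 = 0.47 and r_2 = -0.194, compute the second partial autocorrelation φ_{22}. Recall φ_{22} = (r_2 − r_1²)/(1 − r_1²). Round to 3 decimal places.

φ_{22} = (r_2 − r_1²) / (1 − r_1²)
r_1² = (0.47)² = 0.2209
Numerator = -0.194 − 0.2209 = -0.4149; denominator = 1 − 0.2209 = 0.7791
φ_{22} = -0.4149 / 0.7791 = -0.533

-0.533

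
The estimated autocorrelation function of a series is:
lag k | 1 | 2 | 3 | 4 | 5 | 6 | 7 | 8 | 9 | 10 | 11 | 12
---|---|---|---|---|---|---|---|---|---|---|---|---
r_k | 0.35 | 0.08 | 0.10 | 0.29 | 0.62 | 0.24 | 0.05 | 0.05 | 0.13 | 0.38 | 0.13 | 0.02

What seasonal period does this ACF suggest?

5

The largest autocorrelation is r_5 = 0.62, with a weaker echo at lag 10 (0.38); the remaining lags stay at or below 0.35. The elevated value at lag 1 (0.35), dropping to 0.08 at lag 2, reflects decaying short-term dependence rather than seasonality.
The dominant spike at lag 5 indicates a seasonal period of 5.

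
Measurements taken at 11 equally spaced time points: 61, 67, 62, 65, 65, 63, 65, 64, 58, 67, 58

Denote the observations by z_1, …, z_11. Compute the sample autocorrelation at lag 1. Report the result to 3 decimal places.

-0.549

Mean z̄ = (61 + 67 + 62 + 65 + 65 + 63 + 65 + 64 + 58 + 67 + 58)/11 = 63.1818
Numerator Σ_{t=1}^{10}(z_t−z̄)(z_{t+1}−z̄) = -54.6694
Denominator Σ(z_t−z̄)² = 99.6364
r_1 = -54.6694 / 99.6364 = -0.549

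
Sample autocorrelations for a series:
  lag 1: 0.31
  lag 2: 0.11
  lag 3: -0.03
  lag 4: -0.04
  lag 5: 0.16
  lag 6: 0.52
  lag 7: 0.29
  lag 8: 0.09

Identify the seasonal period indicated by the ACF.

6

The largest autocorrelation is r_6 = 0.52; the remaining lags stay at or below 0.31. The elevated value at lag 1 (0.31), dropping to 0.11 at lag 2, reflects decaying short-term dependence rather than seasonality.
The dominant spike at lag 6 indicates a seasonal period of 6.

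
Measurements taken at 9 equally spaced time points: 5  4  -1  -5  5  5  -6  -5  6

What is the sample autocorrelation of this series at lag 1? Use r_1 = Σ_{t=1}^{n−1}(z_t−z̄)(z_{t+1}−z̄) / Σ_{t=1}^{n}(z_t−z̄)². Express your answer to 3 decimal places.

-0.034

Mean z̄ = (5 + 4 − 1 − 5 + 5 + 5 − 6 − 5 + 6)/9 = 0.8889
Numerator Σ_{t=1}^{8}(z_t−z̄)(z_{t+1}−z̄) = -7.1235
Denominator Σ(z_t−z̄)² = 206.8889
r_1 = -7.1235 / 206.8889 = -0.034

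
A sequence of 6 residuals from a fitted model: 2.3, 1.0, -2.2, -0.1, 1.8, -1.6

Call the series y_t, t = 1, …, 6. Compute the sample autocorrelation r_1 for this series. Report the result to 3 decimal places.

Mean ȳ = (2.3 + 1.0 − 2.2 − 0.1 + 1.8 − 1.6)/6 = 0.2000
Deviations from mean: 2.1000, 0.8000, -2.4000, -0.3000, 1.6000, -1.8000
Σ(y_t−ȳ)(y_{t+1}−ȳ) = (1.6800) + (-1.9200) + (0.7200) + (-0.4800) + (-2.8800) = -2.8800
Denominator Σ(y_t−ȳ)² = 16.7000
r_1 = -2.8800 / 16.7000 = -0.172

-0.172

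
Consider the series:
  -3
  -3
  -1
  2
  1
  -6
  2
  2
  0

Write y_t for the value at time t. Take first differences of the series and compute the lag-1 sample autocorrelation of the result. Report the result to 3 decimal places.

-0.370

First differences Δy: 0, 2, 3, -1, -7, 8, 0, -2
Mean of differences = 0.3750
Numerator Σ(Δy_t−Δȳ)(Δy_{t+1}−Δȳ) = -48.0156
Denominator Σ(Δy_t−Δȳ)² = 129.8750
r_1(Δy) = -48.0156 / 129.8750 = -0.370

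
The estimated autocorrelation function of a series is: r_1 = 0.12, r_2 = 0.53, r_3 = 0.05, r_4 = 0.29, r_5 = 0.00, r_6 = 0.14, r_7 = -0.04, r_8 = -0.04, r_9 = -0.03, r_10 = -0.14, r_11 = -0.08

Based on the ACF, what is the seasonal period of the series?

The largest autocorrelation is r_2 = 0.53, with a weaker echo at lag 4 (0.29); the remaining lags stay at or below 0.14.
The dominant spike at lag 2 indicates a seasonal period of 2.

2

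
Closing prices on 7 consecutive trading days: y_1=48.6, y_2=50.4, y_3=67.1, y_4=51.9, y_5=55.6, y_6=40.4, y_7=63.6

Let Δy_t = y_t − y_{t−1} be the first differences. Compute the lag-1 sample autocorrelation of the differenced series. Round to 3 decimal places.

-0.532

First differences Δy: 1.8, 16.7, -15.2, 3.7, -15.2, 23.2
Mean of differences = 2.5000
Numerator Σ(Δy_t−Δȳ)(Δy_{t+1}−Δȳ) = -670.1500
Denominator Σ(Δy_t−Δȳ)² = 1258.6400
r_1(Δy) = -670.1500 / 1258.6400 = -0.532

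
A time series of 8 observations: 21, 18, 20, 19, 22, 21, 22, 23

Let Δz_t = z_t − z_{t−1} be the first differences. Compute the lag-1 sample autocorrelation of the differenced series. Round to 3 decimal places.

First differences Δz: -3, 2, -1, 3, -1, 1, 1
Mean of differences = 0.2857
Numerator Σ(Δz_t−Δz̄)(Δz_{t+1}−Δz̄) = -15.2245
Denominator Σ(Δz_t−Δz̄)² = 25.4286
r_1(Δz) = -15.2245 / 25.4286 = -0.599

-0.599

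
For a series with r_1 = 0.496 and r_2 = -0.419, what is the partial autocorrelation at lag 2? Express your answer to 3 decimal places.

-0.882

φ_{22} = (r_2 − r_1²) / (1 − r_1²)
r_1² = (0.496)² = 0.246016
Numerator = -0.419 − 0.2460 = -0.6650; denominator = 1 − 0.2460 = 0.7540
φ_{22} = -0.6650 / 0.7540 = -0.882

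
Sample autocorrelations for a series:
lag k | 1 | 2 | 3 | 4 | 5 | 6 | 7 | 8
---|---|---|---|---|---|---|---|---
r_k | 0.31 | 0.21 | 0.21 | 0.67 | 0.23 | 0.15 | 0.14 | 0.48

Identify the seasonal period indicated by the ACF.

4

The largest autocorrelation is r_4 = 0.67, with a weaker echo at lag 8 (0.48); the remaining lags stay at or below 0.31. The elevated value at lag 1 (0.31), dropping to 0.21 at lag 2, reflects decaying short-term dependence rather than seasonality.
The dominant spike at lag 4 indicates a seasonal period of 4.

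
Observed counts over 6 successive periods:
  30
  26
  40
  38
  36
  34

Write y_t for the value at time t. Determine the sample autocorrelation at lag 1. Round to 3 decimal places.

Mean ȳ = (30 + 26 + 40 + 38 + 36 + 34)/6 = 34.0000
Deviations from mean: -4.0000, -8.0000, 6.0000, 4.0000, 2.0000, 0.0000
Σ(y_t−ȳ)(y_{t+1}−ȳ) = (32.0000) + (-48.0000) + (24.0000) + (8.0000) + (0.0000) = 16.0000
Denominator Σ(y_t−ȳ)² = 136.0000
r_1 = 16.0000 / 136.0000 = 0.118

0.118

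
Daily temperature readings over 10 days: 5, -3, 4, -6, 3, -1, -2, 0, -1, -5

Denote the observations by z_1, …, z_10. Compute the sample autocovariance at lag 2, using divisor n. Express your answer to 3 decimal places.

Mean z̄ = (5 − 3 + 4 − 6 + 3 − 1 − 2 + 0 − 1 − 5)/10 = -0.6000
Σ_{t=1}^{8}(z_t−z̄)(z_{t+2}−z̄) = 50.0800
γ_2 = 50.0800 / 10 = 5.008

5.008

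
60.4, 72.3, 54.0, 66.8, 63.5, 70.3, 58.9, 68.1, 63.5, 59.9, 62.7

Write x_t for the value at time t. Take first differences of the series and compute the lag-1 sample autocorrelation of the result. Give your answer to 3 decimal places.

First differences Δx: 11.9, -18.3, 12.8, -3.3, 6.8, -11.4, 9.2, -4.6, -3.6, 2.8
Mean of differences = 0.2300
Numerator Σ(Δx_t−Δx̄)(Δx_{t+1}−Δx̄) = -732.1309
Denominator Σ(Δx_t−Δx̄)² = 953.5010
r_1(Δx) = -732.1309 / 953.5010 = -0.768

-0.768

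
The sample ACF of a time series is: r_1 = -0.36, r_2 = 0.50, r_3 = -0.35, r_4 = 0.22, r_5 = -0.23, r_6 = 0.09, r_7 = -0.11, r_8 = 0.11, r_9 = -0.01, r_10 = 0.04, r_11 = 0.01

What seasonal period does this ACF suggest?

2

The largest autocorrelation is r_2 = 0.50, with a weaker echo at lag 4 (0.22); the remaining lags stay at or below 0.11.
The dominant spike at lag 2 indicates a seasonal period of 2.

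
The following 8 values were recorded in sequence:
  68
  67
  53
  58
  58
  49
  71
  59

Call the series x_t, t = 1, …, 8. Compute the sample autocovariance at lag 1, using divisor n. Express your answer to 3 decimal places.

-10.455

Mean x̄ = (68 + 67 + 53 + 58 + 58 + 49 + 71 + 59)/8 = 60.3750
Σ_{t=1}^{7}(x_t−x̄)(x_{t+1}−x̄) = -83.6406
γ_1 = -83.6406 / 8 = -10.455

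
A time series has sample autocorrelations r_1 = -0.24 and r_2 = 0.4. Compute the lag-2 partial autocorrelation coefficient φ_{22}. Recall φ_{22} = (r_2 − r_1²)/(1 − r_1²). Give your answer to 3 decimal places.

φ_{22} = (r_2 − r_1²) / (1 − r_1²)
r_1² = (-0.24)² = 0.0576
Numerator = 0.4 − 0.0576 = 0.3424; denominator = 1 − 0.0576 = 0.9424
φ_{22} = 0.3424 / 0.9424 = 0.363

0.363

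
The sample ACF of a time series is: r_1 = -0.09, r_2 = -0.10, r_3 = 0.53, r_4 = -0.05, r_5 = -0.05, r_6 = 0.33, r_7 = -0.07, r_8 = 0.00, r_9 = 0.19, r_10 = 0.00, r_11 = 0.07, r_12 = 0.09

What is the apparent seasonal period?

3

The largest autocorrelation is r_3 = 0.53, with weaker echoes at lags 6 (0.33) and 9 (0.19); the remaining lags stay at or below 0.09.
The dominant spike at lag 3 indicates a seasonal period of 3.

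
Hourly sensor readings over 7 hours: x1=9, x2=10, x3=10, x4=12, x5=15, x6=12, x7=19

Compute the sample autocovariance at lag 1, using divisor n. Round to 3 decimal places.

1.464

Mean x̄ = (9 + 10 + 10 + 12 + 15 + 12 + 19)/7 = 12.4286
Σ_{t=1}^{6}(x_t−x̄)(x_{t+1}−x̄) = 10.2449
γ_1 = 10.2449 / 7 = 1.464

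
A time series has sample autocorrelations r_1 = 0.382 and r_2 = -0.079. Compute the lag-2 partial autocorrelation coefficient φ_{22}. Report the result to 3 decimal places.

φ_{22} = (r_2 − r_1²) / (1 − r_1²)
r_1² = (0.382)² = 0.145924
Numerator = -0.079 − 0.1459 = -0.2249; denominator = 1 − 0.1459 = 0.8541
φ_{22} = -0.2249 / 0.8541 = -0.263

-0.263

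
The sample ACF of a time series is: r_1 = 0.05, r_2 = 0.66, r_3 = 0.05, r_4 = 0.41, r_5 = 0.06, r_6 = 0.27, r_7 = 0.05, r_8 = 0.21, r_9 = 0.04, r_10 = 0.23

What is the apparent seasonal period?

The largest autocorrelation is r_2 = 0.66, with weaker echoes at lags 4 (0.41), 6 (0.27), 8 (0.21) and 10 (0.23); the remaining lags stay at or below 0.06.
The dominant spike at lag 2 indicates a seasonal period of 2.

2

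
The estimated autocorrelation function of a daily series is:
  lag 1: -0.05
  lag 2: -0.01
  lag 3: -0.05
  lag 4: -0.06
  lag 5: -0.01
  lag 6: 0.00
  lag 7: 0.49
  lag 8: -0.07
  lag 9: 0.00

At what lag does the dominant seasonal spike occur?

The largest autocorrelation is r_7 = 0.49; the remaining lags stay at or below 0.00.
The dominant spike at lag 7 indicates a seasonal period of 7.

7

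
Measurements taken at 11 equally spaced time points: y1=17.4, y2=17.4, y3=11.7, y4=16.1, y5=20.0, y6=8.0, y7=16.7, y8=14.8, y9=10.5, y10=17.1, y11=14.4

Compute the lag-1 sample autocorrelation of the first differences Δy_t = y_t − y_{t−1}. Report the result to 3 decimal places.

First differences Δy: 0.0, -5.7, 4.4, 3.9, -12.0, 8.7, -1.9, -4.3, 6.6, -2.7
Mean of differences = -0.3000
Numerator Σ(Δy_t−Δȳ)(Δy_{t+1}−Δȳ) = -213.8600
Denominator Σ(Δy_t−Δȳ)² = 358.8000
r_1(Δy) = -213.8600 / 358.8000 = -0.596

-0.596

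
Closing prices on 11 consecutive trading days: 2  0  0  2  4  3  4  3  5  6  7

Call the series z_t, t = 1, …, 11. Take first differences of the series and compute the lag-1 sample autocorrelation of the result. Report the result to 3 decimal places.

-0.122

First differences Δz: -2, 0, 2, 2, -1, 1, -1, 2, 1, 1
Mean of differences = 0.5000
Numerator Σ(Δz_t−Δz̄)(Δz_{t+1}−Δz̄) = -2.2500
Denominator Σ(Δz_t−Δz̄)² = 18.5000
r_1(Δz) = -2.2500 / 18.5000 = -0.122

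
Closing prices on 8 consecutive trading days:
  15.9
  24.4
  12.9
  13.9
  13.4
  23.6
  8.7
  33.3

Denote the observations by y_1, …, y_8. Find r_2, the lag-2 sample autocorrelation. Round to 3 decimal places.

Mean ȳ = (15.9 + 24.4 + 12.9 + 13.9 + 13.4 + 23.6 + 8.7 + 33.3)/8 = 18.2625
Σ(y_t−ȳ)(y_{t+2}−ȳ) = (12.6689) + (-26.7748) + (26.0752) + (-23.2848) + (46.4977) + (80.2627) = 115.4447
Denominator Σ(y_t−ȳ)² = 460.7388
r_2 = 115.4447 / 460.7388 = 0.251

0.251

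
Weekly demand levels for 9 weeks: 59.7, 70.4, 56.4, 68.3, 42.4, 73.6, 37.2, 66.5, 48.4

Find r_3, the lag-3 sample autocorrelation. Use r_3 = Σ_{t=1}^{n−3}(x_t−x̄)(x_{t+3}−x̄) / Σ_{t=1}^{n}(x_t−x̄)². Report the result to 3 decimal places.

Mean x̄ = (59.7 + 70.4 + 56.4 + 68.3 + 42.4 + 73.6 + 37.2 + 66.5 + 48.4)/9 = 58.1000
Σ(x_t−x̄)(x_{t+3}−x̄) = (16.3200) + (-193.1100) + (-26.3500) + (-213.1800) + (-131.8800) + (-150.3500) = -698.5500
Denominator Σ(x_t−x̄)² = 1348.9800
r_3 = -698.5500 / 1348.9800 = -0.518

-0.518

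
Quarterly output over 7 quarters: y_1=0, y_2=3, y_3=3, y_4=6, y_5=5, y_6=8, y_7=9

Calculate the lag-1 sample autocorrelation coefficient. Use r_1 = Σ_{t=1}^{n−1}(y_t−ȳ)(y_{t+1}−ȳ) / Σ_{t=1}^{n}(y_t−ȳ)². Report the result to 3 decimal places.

0.407

Mean ȳ = (0 + 3 + 3 + 6 + 5 + 8 + 9)/7 = 4.8571
Σ(y_t−ȳ)(y_{t+1}−ȳ) = (9.0204) + (3.4490) + (-2.1224) + (0.1633) + (0.4490) + (13.0204) = 23.9796
Denominator Σ(y_t−ȳ)² = 58.8571
r_1 = 23.9796 / 58.8571 = 0.407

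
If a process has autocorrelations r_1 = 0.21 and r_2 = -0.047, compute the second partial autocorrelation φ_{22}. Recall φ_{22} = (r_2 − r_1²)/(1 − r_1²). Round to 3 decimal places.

φ_{22} = (r_2 − r_1²) / (1 − r_1²)
r_1² = (0.21)² = 0.0441
Numerator = -0.047 − 0.0441 = -0.0911; denominator = 1 − 0.0441 = 0.9559
φ_{22} = -0.0911 / 0.9559 = -0.095

-0.095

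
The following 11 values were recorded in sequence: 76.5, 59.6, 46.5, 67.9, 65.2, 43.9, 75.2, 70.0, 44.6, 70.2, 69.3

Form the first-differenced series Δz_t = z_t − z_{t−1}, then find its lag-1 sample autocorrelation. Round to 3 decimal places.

-0.387

First differences Δz: -16.9, -13.1, 21.4, -2.7, -21.3, 31.3, -5.2, -25.4, 25.6, -0.9
Mean of differences = -0.7200
Numerator Σ(Δz_t−Δz̄)(Δz_{t+1}−Δz̄) = -1422.7564
Denominator Σ(Δz_t−Δz̄)² = 3679.0360
r_1(Δz) = -1422.7564 / 3679.0360 = -0.387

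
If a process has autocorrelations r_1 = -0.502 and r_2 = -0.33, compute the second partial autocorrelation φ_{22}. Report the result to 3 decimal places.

-0.778

φ_{22} = (r_2 − r_1²) / (1 − r_1²)
r_1² = (-0.502)² = 0.252004
Numerator = -0.33 − 0.2520 = -0.5820; denominator = 1 − 0.2520 = 0.7480
φ_{22} = -0.5820 / 0.7480 = -0.778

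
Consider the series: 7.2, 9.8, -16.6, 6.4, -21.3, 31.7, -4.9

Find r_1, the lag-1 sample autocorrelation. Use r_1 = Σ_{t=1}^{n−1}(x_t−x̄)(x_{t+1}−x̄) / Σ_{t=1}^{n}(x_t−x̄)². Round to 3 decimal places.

-0.616

Mean x̄ = (7.2 + 9.8 − 16.6 + 6.4 − 21.3 + 31.7 − 4.9)/7 = 1.7571
Deviations from mean: 5.4429, 8.0429, -18.3571, 4.6429, -23.0571, 29.9429, -6.6571
Σ(x_t−x̄)(x_{t+1}−x̄) = (43.7761) + (-147.6439) + (-85.2296) + (-107.0510) + (-690.3967) + (-199.3339) = -1185.8790
Denominator Σ(x_t−x̄)² = 1925.3771
r_1 = -1185.8790 / 1925.3771 = -0.616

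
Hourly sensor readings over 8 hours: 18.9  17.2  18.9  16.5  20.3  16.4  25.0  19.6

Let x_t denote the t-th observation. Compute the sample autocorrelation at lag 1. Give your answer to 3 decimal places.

Mean x̄ = (18.9 + 17.2 + 18.9 + 16.5 + 20.3 + 16.4 + 25.0 + 19.6)/8 = 19.1000
Deviations from mean: -0.2000, -1.9000, -0.2000, -2.6000, 1.2000, -2.7000, 5.9000, 0.5000
Numerator Σ_{t=1}^{7}(x_t−x̄)(x_{t+1}−x̄) = -18.0600
Denominator Σ(x_t−x̄)² = 54.2400
r_1 = -18.0600 / 54.2400 = -0.333

-0.333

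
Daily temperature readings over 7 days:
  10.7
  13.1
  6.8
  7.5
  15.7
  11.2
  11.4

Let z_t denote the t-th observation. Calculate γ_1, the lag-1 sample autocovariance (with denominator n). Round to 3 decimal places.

-1.464

Mean z̄ = (10.7 + 13.1 + 6.8 + 7.5 + 15.7 + 11.2 + 11.4)/7 = 10.9143
Σ_{t=1}^{6}(z_t−z̄)(z_{t+1}−z̄) = -10.2473
γ_1 = -10.2473 / 7 = -1.464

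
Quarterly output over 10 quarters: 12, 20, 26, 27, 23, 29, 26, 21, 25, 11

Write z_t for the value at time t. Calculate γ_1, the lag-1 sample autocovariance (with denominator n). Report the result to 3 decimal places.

3.200

Mean z̄ = (12 + 20 + 26 + 27 + 23 + 29 + 26 + 21 + 25 + 11)/10 = 22.0000
Σ_{t=1}^{9}(z_t−z̄)(z_{t+1}−z̄) = 32.0000
γ_1 = 32.0000 / 10 = 3.200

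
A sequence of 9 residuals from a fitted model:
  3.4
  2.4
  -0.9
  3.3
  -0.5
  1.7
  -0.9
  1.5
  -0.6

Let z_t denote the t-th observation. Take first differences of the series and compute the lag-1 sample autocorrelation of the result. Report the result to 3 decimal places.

-0.825

First differences Δz: -1.0, -3.3, 4.2, -3.8, 2.2, -2.6, 2.4, -2.1
Mean of differences = -0.5000
Numerator Σ(Δz_t−Δz̄)(Δz_{t+1}−Δz̄) = -52.5800
Denominator Σ(Δz_t−Δz̄)² = 63.7400
r_1(Δz) = -52.5800 / 63.7400 = -0.825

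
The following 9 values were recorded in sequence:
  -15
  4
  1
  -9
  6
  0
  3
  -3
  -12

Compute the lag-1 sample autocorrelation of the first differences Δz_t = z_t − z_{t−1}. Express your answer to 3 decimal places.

First differences Δz: 19, -3, -10, 15, -6, 3, -6, -9
Mean of differences = 0.3750
Numerator Σ(Δz_t−Δz̄)(Δz_{t+1}−Δz̄) = -246.5156
Denominator Σ(Δz_t−Δz̄)² = 855.8750
r_1(Δz) = -246.5156 / 855.8750 = -0.288

-0.288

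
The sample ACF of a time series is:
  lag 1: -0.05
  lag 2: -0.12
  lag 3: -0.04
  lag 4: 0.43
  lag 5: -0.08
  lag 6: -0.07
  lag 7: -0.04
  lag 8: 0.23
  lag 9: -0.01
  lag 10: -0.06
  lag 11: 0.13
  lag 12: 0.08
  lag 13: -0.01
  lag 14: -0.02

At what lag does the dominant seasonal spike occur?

4

The largest autocorrelation is r_4 = 0.43, with a weaker echo at lag 8 (0.23); the remaining lags stay at or below 0.13.
The dominant spike at lag 4 indicates a seasonal period of 4.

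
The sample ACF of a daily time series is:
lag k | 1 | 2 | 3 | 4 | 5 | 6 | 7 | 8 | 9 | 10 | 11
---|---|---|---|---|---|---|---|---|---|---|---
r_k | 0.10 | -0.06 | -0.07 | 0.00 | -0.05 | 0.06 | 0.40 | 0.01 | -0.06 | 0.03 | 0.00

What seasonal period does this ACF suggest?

7

The largest autocorrelation is r_7 = 0.40; the remaining lags stay at or below 0.10.
The dominant spike at lag 7 indicates a seasonal period of 7.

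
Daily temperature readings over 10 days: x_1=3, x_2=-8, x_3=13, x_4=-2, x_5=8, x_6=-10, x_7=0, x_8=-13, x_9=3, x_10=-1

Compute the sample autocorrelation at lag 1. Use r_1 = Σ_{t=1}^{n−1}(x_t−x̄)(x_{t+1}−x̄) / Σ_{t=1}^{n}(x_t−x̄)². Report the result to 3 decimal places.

Mean x̄ = (3 − 8 + 13 − 2 + 8 − 10 + 0 − 13 + 3 − 1)/10 = -0.7000
Numerator Σ_{t=1}^{9}(x_t−x̄)(x_{t+1}−x̄) = -298.7900
Denominator Σ(x_t−x̄)² = 584.1000
r_1 = -298.7900 / 584.1000 = -0.512

-0.512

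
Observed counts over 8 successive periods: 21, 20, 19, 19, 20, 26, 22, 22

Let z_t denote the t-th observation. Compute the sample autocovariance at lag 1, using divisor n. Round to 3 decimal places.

1.123

Mean z̄ = (21 + 20 + 19 + 19 + 20 + 26 + 22 + 22)/8 = 21.1250
Σ_{t=1}^{7}(z_t−z̄)(z_{t+1}−z̄) = 8.9844
γ_1 = 8.9844 / 8 = 1.123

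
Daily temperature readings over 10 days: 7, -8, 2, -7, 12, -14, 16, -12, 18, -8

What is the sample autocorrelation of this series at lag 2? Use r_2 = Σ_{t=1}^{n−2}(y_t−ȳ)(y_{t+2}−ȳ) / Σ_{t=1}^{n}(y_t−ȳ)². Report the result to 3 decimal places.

Mean ȳ = (7 − 8 + 2 − 7 + 12 − 14 + 16 − 12 + 18 − 8)/10 = 0.6000
Numerator Σ_{t=1}^{8}(y_t−ȳ)(y_{t+2}−ȳ) = 937.0800
Denominator Σ(y_t−ȳ)² = 1290.4000
r_2 = 937.0800 / 1290.4000 = 0.726

0.726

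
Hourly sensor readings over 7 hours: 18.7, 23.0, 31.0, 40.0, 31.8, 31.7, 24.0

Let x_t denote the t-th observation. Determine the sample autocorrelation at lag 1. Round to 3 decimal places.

Mean x̄ = (18.7 + 23.0 + 31.0 + 40.0 + 31.8 + 31.7 + 24.0)/7 = 28.6000
Deviations from mean: -9.9000, -5.6000, 2.4000, 11.4000, 3.2000, 3.1000, -4.6000
Σ(x_t−x̄)(x_{t+1}−x̄) = (55.4400) + (-13.4400) + (27.3600) + (36.4800) + (9.9200) + (-14.2600) = 101.5000
Denominator Σ(x_t−x̄)² = 306.1000
r_1 = 101.5000 / 306.1000 = 0.332

0.332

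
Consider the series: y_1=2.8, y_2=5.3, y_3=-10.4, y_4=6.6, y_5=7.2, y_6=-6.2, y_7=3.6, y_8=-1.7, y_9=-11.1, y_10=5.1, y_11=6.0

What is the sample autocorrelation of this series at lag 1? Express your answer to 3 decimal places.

-0.297

Mean ȳ = (2.8 + 5.3 − 10.4 + 6.6 + 7.2 − 6.2 + 3.6 − 1.7 − 11.1 + 5.1 + 6.0)/11 = 0.6545
Numerator Σ_{t=1}^{10}(y_t−ȳ)(y_{t+1}−ȳ) = -141.0012
Denominator Σ(y_t−ȳ)² = 474.2873
r_1 = -141.0012 / 474.2873 = -0.297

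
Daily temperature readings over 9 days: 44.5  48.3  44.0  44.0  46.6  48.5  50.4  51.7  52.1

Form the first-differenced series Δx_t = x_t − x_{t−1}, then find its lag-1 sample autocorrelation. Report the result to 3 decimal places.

-0.215

First differences Δx: 3.8, -4.3, 0.0, 2.6, 1.9, 1.9, 1.3, 0.4
Mean of differences = 0.9500
Numerator Σ(Δx_t−Δx̄)(Δx_{t+1}−Δx̄) = -8.9325
Denominator Σ(Δx_t−Δx̄)² = 41.5400
r_1(Δx) = -8.9325 / 41.5400 = -0.215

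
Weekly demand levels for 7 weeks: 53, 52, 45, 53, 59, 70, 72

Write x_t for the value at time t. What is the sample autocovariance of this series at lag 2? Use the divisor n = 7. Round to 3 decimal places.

4.426

Mean x̄ = (53 + 52 + 45 + 53 + 59 + 70 + 72)/7 = 57.7143
Σ_{t=1}^{5}(x_t−x̄)(x_{t+2}−x̄) = 30.9796
γ_2 = 30.9796 / 7 = 4.426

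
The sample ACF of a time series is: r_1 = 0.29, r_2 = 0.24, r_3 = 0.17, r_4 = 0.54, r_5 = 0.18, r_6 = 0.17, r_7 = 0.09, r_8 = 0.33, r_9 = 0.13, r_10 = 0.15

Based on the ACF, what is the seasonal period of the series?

The largest autocorrelation is r_4 = 0.54, with a weaker echo at lag 8 (0.33); the remaining lags stay at or below 0.29. The elevated value at lag 1 (0.29), dropping to 0.24 at lag 2, reflects decaying short-term dependence rather than seasonality.
The dominant spike at lag 4 indicates a seasonal period of 4.

4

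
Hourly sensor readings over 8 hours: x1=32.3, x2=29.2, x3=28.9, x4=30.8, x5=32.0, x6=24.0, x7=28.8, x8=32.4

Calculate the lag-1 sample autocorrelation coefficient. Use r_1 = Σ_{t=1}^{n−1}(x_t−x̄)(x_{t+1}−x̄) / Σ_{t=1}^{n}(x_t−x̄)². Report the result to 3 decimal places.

-0.169

Mean x̄ = (32.3 + 29.2 + 28.9 + 30.8 + 32.0 + 24.0 + 28.8 + 32.4)/8 = 29.8000
Deviations from mean: 2.5000, -0.6000, -0.9000, 1.0000, 2.2000, -5.8000, -1.0000, 2.6000
Σ(x_t−x̄)(x_{t+1}−x̄) = (-1.5000) + (0.5400) + (-0.9000) + (2.2000) + (-12.7600) + (5.8000) + (-2.6000) = -9.2200
Denominator Σ(x_t−x̄)² = 54.6600
r_1 = -9.2200 / 54.6600 = -0.169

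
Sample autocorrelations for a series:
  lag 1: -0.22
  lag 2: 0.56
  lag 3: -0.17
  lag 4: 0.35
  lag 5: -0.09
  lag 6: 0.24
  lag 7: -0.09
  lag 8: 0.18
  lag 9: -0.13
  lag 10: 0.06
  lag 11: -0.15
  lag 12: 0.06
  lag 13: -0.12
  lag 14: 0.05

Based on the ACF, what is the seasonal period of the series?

2

The largest autocorrelation is r_2 = 0.56, with weaker echoes at lags 4 (0.35), 6 (0.24) and 8 (0.18); the remaining lags stay at or below 0.06.
The dominant spike at lag 2 indicates a seasonal period of 2.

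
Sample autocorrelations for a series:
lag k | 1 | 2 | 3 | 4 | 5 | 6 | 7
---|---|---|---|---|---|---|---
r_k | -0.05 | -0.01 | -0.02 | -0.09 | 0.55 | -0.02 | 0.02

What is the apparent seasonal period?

5

The largest autocorrelation is r_5 = 0.55; the remaining lags stay at or below 0.02.
The dominant spike at lag 5 indicates a seasonal period of 5.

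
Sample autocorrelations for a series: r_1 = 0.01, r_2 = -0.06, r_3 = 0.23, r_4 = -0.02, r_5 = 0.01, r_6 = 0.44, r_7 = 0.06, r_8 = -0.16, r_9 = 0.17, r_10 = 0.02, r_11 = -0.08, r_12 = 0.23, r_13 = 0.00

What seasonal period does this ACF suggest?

6

The largest autocorrelation is r_6 = 0.44; the remaining lags stay at or below 0.23.
The dominant spike at lag 6 indicates a seasonal period of 6.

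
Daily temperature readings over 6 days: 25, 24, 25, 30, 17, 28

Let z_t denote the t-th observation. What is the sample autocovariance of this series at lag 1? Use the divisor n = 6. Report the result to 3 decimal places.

-10.782

Mean z̄ = (25 + 24 + 25 + 30 + 17 + 28)/6 = 24.8333
Σ_{t=1}^{5}(z_t−z̄)(z_{t+1}−z̄) = -64.6944
γ_1 = -64.6944 / 6 = -10.782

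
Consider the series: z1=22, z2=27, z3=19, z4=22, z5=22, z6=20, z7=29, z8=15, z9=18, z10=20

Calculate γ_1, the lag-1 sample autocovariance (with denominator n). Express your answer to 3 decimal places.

-4.476

Mean z̄ = (22 + 27 + 19 + 22 + 22 + 20 + 29 + 15 + 18 + 20)/10 = 21.4000
Σ_{t=1}^{9}(z_t−z̄)(z_{t+1}−z̄) = -44.7600
γ_1 = -44.7600 / 10 = -4.476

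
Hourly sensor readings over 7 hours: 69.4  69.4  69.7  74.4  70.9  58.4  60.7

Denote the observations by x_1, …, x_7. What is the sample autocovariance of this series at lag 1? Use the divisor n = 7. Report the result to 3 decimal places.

Mean x̄ = (69.4 + 69.4 + 69.7 + 74.4 + 70.9 + 58.4 + 60.7)/7 = 67.5571
Deviations: 1.8429, 1.8429, 2.1429, 6.8429, 3.3429, -9.1571, -6.8571
Σ_{t=1}^{6}(x_t−x̄)(x_{t+1}−x̄) = 77.0639
γ_1 = 77.0639 / 7 = 11.009

11.009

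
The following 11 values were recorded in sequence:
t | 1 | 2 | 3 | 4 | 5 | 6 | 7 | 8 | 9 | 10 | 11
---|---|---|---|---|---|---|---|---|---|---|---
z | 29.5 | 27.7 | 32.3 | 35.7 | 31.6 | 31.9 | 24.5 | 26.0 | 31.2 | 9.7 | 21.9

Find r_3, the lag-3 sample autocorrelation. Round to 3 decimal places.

Mean z̄ = (29.5 + 27.7 + 32.3 + 35.7 + 31.6 + 31.9 + 24.5 + 26.0 + 31.2 + 9.7 + 21.9)/11 = 27.4545
Numerator Σ_{t=1}^{8}(z_t−z̄)(z_{t+3}−z̄) = 86.2183
Denominator Σ(z_t−z̄)² = 503.6073
r_3 = 86.2183 / 503.6073 = 0.171

0.171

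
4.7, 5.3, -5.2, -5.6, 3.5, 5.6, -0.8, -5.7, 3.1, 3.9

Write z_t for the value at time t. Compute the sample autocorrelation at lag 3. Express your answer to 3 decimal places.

-0.212

Mean z̄ = (4.7 + 5.3 − 5.2 − 5.6 + 3.5 + 5.6 − 0.8 − 5.7 + 3.1 + 3.9)/10 = 0.8800
Numerator Σ_{t=1}^{7}(z_t−z̄)(z_{t+3}−z̄) = -42.8192
Denominator Σ(z_t−z̄)² = 202.3960
r_3 = -42.8192 / 202.3960 = -0.212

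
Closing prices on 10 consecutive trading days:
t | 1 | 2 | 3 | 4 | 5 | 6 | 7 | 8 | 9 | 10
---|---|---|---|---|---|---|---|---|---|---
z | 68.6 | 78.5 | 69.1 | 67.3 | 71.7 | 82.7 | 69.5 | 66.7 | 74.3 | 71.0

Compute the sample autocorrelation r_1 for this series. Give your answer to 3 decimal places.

Mean z̄ = (68.6 + 78.5 + 69.1 + 67.3 + 71.7 + 82.7 + 69.5 + 66.7 + 74.3 + 71.0)/10 = 71.9400
Numerator Σ_{t=1}^{9}(z_t−z̄)(z_{t+1}−z̄) = -56.8856
Denominator Σ(z_t−z̄)² = 239.4840
r_1 = -56.8856 / 239.4840 = -0.238

-0.238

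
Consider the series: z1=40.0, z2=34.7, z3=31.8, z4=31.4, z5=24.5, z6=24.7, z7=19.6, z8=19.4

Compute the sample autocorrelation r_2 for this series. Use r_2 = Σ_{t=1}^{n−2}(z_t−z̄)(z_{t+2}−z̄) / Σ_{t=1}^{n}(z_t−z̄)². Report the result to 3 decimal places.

0.265

Mean z̄ = (40.0 + 34.7 + 31.8 + 31.4 + 24.5 + 24.7 + 19.6 + 19.4)/8 = 28.2625
Deviations from mean: 11.7375, 6.4375, 3.5375, 3.1375, -3.7625, -3.5625, -8.6625, -8.8625
Numerator Σ_{t=1}^{6}(z_t−z̄)(z_{t+2}−z̄) = 101.3972
Denominator Σ(z_t−z̄)² = 381.9988
r_2 = 101.3972 / 381.9988 = 0.265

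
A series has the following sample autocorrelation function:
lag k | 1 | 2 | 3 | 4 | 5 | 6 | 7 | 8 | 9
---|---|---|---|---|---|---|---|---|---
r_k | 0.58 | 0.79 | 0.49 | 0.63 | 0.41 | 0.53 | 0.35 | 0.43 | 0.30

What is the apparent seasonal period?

The largest autocorrelation is r_2 = 0.79, with a weaker echo at lag 4 (0.63); the remaining lags stay at or below 0.58.
The dominant spike at lag 2 indicates a seasonal period of 2.

2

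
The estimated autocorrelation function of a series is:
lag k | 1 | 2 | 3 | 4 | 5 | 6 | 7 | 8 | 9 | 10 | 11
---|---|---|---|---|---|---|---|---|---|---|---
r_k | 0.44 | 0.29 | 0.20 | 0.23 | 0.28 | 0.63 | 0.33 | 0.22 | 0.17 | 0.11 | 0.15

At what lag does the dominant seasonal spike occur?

6

The largest autocorrelation is r_6 = 0.63; the remaining lags stay at or below 0.44. The elevated value at lag 1 (0.44), dropping to 0.29 at lag 2, reflects decaying short-term dependence rather than seasonality.
The dominant spike at lag 6 indicates a seasonal period of 6.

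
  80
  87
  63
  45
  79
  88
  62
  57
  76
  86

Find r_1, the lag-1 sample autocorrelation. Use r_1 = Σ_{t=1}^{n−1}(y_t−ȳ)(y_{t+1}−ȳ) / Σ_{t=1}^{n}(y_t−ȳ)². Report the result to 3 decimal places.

Mean ȳ = (80 + 87 + 63 + 45 + 79 + 88 + 62 + 57 + 76 + 86)/10 = 72.3000
Numerator Σ_{t=1}^{9}(y_t−ȳ)(y_{t+1}−ȳ) = 142.6100
Denominator Σ(y_t−ȳ)² = 1940.1000
r_1 = 142.6100 / 1940.1000 = 0.074

0.074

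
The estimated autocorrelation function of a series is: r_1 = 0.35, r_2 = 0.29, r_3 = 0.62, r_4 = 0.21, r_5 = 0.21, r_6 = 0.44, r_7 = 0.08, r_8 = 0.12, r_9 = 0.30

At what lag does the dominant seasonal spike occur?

3

The largest autocorrelation is r_3 = 0.62, with a weaker echo at lag 6 (0.44); the remaining lags stay at or below 0.35. The elevated value at lag 1 (0.35), dropping to 0.29 at lag 2, reflects decaying short-term dependence rather than seasonality.
The dominant spike at lag 3 indicates a seasonal period of 3.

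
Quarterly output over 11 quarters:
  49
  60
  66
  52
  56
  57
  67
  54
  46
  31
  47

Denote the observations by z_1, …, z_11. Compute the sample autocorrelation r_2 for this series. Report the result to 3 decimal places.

-0.059

Mean z̄ = (49 + 60 + 66 + 52 + 56 + 57 + 67 + 54 + 46 + 31 + 47)/11 = 53.1818
Numerator Σ_{t=1}^{9}(z_t−z̄)(z_{t+2}−z̄) = -60.9752
Denominator Σ(z_t−z̄)² = 1025.6364
r_2 = -60.9752 / 1025.6364 = -0.059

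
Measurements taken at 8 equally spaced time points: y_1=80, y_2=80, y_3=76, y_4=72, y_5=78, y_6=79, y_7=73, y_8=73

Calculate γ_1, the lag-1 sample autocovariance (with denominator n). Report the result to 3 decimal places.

Mean ȳ = (80 + 80 + 76 + 72 + 78 + 79 + 73 + 73)/8 = 76.3750
Deviations: 3.6250, 3.6250, -0.3750, -4.3750, 1.6250, 2.6250, -3.3750, -3.3750
Σ_{t=1}^{7}(y_t−ȳ)(y_{t+1}−ȳ) = 13.1094
γ_1 = 13.1094 / 8 = 1.639

1.639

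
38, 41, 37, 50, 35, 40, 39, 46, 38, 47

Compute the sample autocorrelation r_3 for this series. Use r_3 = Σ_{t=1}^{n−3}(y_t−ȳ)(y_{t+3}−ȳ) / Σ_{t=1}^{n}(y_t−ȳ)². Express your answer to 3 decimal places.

Mean ȳ = (38 + 41 + 37 + 50 + 35 + 40 + 39 + 46 + 38 + 47)/10 = 41.1000
Σ(y_t−ȳ)(y_{t+3}−ȳ) = (-27.5900) + (0.6100) + (4.5100) + (-18.6900) + (-29.8900) + (3.4100) + (-12.3900) = -80.0300
Denominator Σ(y_t−ȳ)² = 216.9000
r_3 = -80.0300 / 216.9000 = -0.369

-0.369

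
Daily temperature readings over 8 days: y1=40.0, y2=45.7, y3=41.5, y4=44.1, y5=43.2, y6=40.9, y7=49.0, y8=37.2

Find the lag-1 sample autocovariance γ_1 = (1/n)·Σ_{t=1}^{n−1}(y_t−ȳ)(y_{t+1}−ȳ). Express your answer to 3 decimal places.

Mean ȳ = (40.0 + 45.7 + 41.5 + 44.1 + 43.2 + 40.9 + 49.0 + 37.2)/8 = 42.7000
Deviations: -2.7000, 3.0000, -1.2000, 1.4000, 0.5000, -1.8000, 6.3000, -5.5000
Σ_{t=1}^{7}(y_t−ȳ)(y_{t+1}−ȳ) = -59.5700
γ_1 = -59.5700 / 8 = -7.446

-7.446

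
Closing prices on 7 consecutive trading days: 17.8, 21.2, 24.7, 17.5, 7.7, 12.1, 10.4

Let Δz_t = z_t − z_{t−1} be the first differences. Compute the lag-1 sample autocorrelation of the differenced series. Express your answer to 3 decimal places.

-0.033

First differences Δz: 3.4, 3.5, -7.2, -9.8, 4.4, -1.7
Mean of differences = -1.2333
Numerator Σ(Δz_t−Δz̄)(Δz_{t+1}−Δz̄) = -6.0844
Denominator Σ(Δz_t−Δz̄)² = 184.8133
r_1(Δz) = -6.0844 / 184.8133 = -0.033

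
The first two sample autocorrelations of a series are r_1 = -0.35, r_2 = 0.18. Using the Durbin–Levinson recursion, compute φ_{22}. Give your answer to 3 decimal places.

φ_{22} = (r_2 − r_1²) / (1 − r_1²)
r_1² = (-0.35)² = 0.1225
Numerator = 0.18 − 0.1225 = 0.0575; denominator = 1 − 0.1225 = 0.8775
φ_{22} = 0.0575 / 0.8775 = 0.066

0.066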